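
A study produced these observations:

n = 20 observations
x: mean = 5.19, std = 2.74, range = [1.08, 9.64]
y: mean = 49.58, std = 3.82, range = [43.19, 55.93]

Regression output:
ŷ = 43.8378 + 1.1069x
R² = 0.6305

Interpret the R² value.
The model explains 63.05% of the variance in y (R² = 0.6305), leaving 36.95% unexplained; the fit is moderate.

R² = 1 − SS_res/SS_tot compares the residual scatter to the total scatter of y about its mean.

Here R² = 0.6305:
- Explained: 63.05% of the variation in y
- Unexplained (residual): 100% − 63.05% = 36.95%
- Rule of thumb (below 0.3 weak; 0.3 to below 0.7 moderate; 0.7 and above strong) → moderate

Note: R² never decreases when predictors are added, so it should not be used alone to compare models of different size.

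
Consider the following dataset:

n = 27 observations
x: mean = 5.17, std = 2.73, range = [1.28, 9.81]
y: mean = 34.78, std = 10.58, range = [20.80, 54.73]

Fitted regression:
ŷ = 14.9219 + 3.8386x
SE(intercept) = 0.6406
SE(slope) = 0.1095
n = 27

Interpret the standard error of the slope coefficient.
SE(slope) = 0.1095 measures the uncertainty in the estimated slope. The coefficient is estimated precisely (SE/|β̂₁| = 2.9%).

What SE measures:
- The standard error quantifies the sampling variability of the coefficient estimate
- It is the estimated standard deviation of β̂₁ across hypothetical repeated samples of the same size
- Smaller SE → more precise estimate

Relative precision:
- SE / |β̂₁| = 0.1095 / 3.8386 = 2.9%
- Rule of thumb (under 20%: precise; 20% to under 50%: moderately precise; 50% or more: imprecise) → precise

Link to interval estimation: a confidence interval for β₁ is β̂₁ ± t* × 0.1095, so SE sets the half-width per unit of t*.

What drives SE(β̂₁): wider spread of x values → smaller SE.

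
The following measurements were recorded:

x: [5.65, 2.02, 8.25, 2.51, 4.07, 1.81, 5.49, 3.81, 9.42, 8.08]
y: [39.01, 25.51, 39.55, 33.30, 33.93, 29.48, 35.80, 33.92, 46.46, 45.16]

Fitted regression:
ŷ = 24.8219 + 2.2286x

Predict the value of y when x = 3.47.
ŷ = 32.5551

x = 3.47 lies inside the observed range [1.81, 9.42], so the fitted equation applies directly:

ŷ = 24.8219 + 2.2286 × 3.47
ŷ = 24.8219 + 7.7332
ŷ = 32.5551

This is the fitted mean response at that x — an individual observation would come with a wider prediction interval.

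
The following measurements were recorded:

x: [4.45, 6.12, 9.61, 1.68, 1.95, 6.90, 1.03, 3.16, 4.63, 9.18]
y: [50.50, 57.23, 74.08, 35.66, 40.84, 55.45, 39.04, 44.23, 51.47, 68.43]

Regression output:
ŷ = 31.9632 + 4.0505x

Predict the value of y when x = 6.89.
ŷ = 59.8711

x = 6.89 lies inside the observed range [1.03, 9.61], so the fitted equation applies directly:

ŷ = 31.9632 + 4.0505 × 6.89
ŷ = 31.9632 + 27.9079
ŷ = 59.8711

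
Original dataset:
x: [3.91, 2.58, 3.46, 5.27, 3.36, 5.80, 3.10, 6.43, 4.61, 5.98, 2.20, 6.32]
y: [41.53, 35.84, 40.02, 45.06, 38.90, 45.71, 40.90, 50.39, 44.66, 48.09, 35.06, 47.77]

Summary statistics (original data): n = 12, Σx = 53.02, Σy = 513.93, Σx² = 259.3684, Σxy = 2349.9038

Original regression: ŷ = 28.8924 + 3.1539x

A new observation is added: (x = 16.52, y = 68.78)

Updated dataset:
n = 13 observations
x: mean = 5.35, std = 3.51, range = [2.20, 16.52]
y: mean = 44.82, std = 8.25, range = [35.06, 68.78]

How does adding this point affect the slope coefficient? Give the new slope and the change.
The slope changes from 3.1539 to 2.3026 (change of -0.8513, or -27.0%).

x = 16.52 lies well outside the original x-range [2.20, 6.43] (x̄ ≈ 4.42), so this observation has high leverage and can move the slope substantially.

Step 1: Update the sums with the new point (n goes from 12 to 13)
Σx  = 53.02 + 16.52 = 69.54
Σy  = 513.93 + 68.78 = 582.71
Σx² = 259.3684 + 16.52² = 259.3684 + 272.9104 = 532.2788
Σxy = 2349.9038 + 16.52×68.78 = 2349.9038 + 1136.2456 = 3486.1494

Step 2: Recompute the slope with b₁ = (nΣxy − ΣxΣy) / (nΣx² − (Σx)²)
Numerator   = 13×3486.1494 − 69.54×582.71 = 45319.9422 − 40521.6534 = 4798.2888
Denominator = 13×532.2788 − 69.54² = 6919.6244 − 4835.8116 = 2083.8128
b₁(new) = 4798.2888 / 2083.8128 = 2.3026

(Same formula on the original sums: (12×2349.9038 − 53.02×513.93) / (12×259.3684 − 53.02²) = 950.2770 / 301.3004 = 3.1539, matching the given fit.)

Step 3: Change in slope
Δβ₁ = 2.3026 − 3.1539 = -0.8513
Relative change = -0.8513 / 3.1539 × 100% = -27.0%
→ the slope decreases when the point is added.

A high-leverage point only changes the slope if it is off the original line; here y = 68.78 is below the original trend, so the slope decreases.
In practice: examine leverage (hᵢ) and Cook's distance rather than deleting it automatically; refit with and without it and report both if conclusions differ.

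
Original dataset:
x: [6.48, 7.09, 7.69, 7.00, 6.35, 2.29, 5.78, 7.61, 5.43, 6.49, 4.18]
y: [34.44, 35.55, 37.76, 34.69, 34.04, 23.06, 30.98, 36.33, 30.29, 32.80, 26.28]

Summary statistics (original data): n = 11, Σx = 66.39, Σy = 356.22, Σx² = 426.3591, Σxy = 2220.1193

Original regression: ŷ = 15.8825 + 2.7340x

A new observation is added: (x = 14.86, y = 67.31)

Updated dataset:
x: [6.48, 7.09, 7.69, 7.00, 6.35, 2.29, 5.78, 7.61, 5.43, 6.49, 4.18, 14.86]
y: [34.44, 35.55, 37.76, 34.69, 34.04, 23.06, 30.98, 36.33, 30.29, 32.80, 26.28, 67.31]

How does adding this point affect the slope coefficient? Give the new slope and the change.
The slope changes from 2.7340 to 3.6342 (change of +0.9002, or +32.9%).

x = 14.86 lies well outside the original x-range [2.29, 7.69] (x̄ ≈ 6.04), so this observation has high leverage and can move the slope substantially.

Step 1: Update the sums with the new point (n goes from 11 to 12)
Σx  = 66.39 + 14.86 = 81.25
Σy  = 356.22 + 67.31 = 423.53
Σx² = 426.3591 + 14.86² = 426.3591 + 220.8196 = 647.1787
Σxy = 2220.1193 + 14.86×67.31 = 2220.1193 + 1000.2266 = 3220.3459

Step 2: Recompute the slope with b₁ = (nΣxy − ΣxΣy) / (nΣx² − (Σx)²)
Numerator   = 12×3220.3459 − 81.25×423.53 = 38644.1508 − 34411.8125 = 4232.3383
Denominator = 12×647.1787 − 81.25² = 7766.1444 − 6601.5625 = 1164.5819
b₁(new) = 4232.3383 / 1164.5819 = 3.6342

(Same formula on the original sums: (11×2220.1193 − 66.39×356.22) / (11×426.3591 − 66.39²) = 771.8665 / 282.3180 = 2.7340, matching the given fit.)

Step 3: Change in slope
Δβ₁ = 3.6342 − 2.7340 = +0.9002
Relative change = +0.9002 / 2.7340 × 100% = +32.9%
→ the slope increases when the point is added.

A high-leverage point only changes the slope if it is off the original line; here y = 67.31 is above the original trend, so the slope increases.
In practice: refit with and without it and report both if conclusions differ; check such a point for data-entry or measurement error.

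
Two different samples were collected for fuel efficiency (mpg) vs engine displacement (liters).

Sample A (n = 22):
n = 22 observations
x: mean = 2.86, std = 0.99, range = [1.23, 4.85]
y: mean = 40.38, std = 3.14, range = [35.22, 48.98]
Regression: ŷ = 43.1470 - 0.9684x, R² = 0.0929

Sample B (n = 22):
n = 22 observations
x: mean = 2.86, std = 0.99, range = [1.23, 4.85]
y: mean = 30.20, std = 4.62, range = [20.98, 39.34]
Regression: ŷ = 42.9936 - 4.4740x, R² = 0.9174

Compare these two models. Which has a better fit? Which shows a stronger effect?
Model B has the better fit (R² = 0.9174 vs 0.0929). Model B shows the stronger effect (|β₁| = 4.4740 vs 0.9684).

Model Comparison:

Goodness of fit (R²):
- Model A: R² = 0.0929 → 9.29% of variance in fuel efficiency explained
- Model B: R² = 0.9174 → 91.74% of variance in fuel efficiency explained
- 0.9174 > 0.0929 → Model B has the better fit

Which has the larger per-liter effect? (|β₁|)
- Model A: β₁ = -0.9684 → predicted fuel efficiency falls 0.9684 mpg per additional liter of engine displacement
- Model B: β₁ = -4.4740 → predicted fuel efficiency falls 4.4740 mpg per additional liter of engine displacement
- |-0.9684| < |-4.4740| → Model B shows the stronger marginal effect

Note: A better fit (higher R²) doesn't necessarily mean a more important relationship.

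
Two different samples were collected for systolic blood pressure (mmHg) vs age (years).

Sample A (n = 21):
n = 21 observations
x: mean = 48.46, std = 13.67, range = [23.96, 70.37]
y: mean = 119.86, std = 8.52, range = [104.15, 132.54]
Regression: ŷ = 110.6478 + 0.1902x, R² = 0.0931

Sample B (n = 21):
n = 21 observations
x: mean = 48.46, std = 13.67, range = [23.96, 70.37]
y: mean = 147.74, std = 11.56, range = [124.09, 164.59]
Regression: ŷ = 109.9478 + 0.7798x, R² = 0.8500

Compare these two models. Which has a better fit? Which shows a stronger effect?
Model B has the better fit (R² = 0.8500 vs 0.0931). Model B shows the stronger effect (|β₁| = 0.7798 vs 0.1902).

Model Comparison:

Which explains more variance? (R²)
- Model A: R² = 0.0931 → 9.31% of variance in blood pressure explained
- Model B: R² = 0.8500 → 85.00% of variance in blood pressure explained
- 0.8500 > 0.0931 → Model B has the better fit

Strength of effect — compare |β₁|:
- Model A: β₁ = 0.1902 → predicted blood pressure rises 0.1902 mmHg per additional year of age
- Model B: β₁ = 0.7798 → predicted blood pressure rises 0.7798 mmHg per additional year of age
- |0.1902| < |0.7798| → Model B shows the stronger marginal effect

Notes:
- R² measures how tightly points cluster around the line; β₁ measures how steep the line is — they answer different questions.
- A steeper slope doesn't make a better model if the scatter around the line is large.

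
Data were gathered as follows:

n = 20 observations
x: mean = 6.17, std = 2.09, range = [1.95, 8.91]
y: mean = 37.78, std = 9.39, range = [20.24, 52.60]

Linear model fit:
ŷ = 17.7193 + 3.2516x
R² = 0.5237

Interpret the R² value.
About 52.37% of the variability in y is accounted for by the regression on x (R² = 0.5237) — a moderate linear fit.

R² (coefficient of determination) measures the proportion of variance in y explained by the regression model.

Here R² = 0.5237:
- Explained: 52.37% of the variation in y
- Unexplained (residual): 100% − 52.37% = 47.63%
- Rule of thumb (below 0.3 weak; 0.3 to below 0.7 moderate; 0.7 and above strong) → moderate

Note: R² never decreases when predictors are added, so it should not be used alone to compare models of different size.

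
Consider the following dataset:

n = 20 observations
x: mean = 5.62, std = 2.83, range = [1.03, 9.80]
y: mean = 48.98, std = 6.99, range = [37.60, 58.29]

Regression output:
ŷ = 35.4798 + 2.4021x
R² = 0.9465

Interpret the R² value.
About 94.65% of the variability in y is accounted for by the regression on x (R² = 0.9465) — a strong linear fit.

The coefficient of determination R² is the fraction of the total variation in y that the fitted line accounts for.

Here R² = 0.9465:
- Explained: 94.65% of the variation in y
- Unexplained (residual): 100% − 94.65% = 5.35%
- Rule of thumb (below 0.3 weak; 0.3 to below 0.7 moderate; 0.7 and above strong) → strong

Equivalently, for simple linear regression R² = r², so |r| = √0.9465 ≈ 0.9729.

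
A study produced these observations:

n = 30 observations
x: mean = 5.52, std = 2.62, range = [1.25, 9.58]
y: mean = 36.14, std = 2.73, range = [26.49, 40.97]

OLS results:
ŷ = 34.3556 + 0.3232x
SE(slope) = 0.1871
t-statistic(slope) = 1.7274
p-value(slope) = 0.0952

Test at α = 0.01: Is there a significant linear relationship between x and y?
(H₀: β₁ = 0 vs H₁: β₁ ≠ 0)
Fail to reject H₀: p-value = 0.0952 ≥ α = 0.01. The linear relationship is not significant at the 1% level.

Hypothesis test for the slope coefficient:

H₀: β₁ = 0 (no linear relationship)
H₁: β₁ ≠ 0 (linear relationship exists)

Test statistic: t = β̂₁ / SE(β̂₁) = 0.3232 / 0.1871 = 1.7274

The p-value (0.0952) is the probability, under H₀, of a t-statistic at least as extreme as |t| = 1.7274 (two-sided, df = n − 2 = 28).

Decision rule: reject H₀ if p-value < α.
p-value = 0.0952 ≥ α = 0.01 → fail to reject H₀.

Conclusion: the linear association between x and y is not significant at the 1% level.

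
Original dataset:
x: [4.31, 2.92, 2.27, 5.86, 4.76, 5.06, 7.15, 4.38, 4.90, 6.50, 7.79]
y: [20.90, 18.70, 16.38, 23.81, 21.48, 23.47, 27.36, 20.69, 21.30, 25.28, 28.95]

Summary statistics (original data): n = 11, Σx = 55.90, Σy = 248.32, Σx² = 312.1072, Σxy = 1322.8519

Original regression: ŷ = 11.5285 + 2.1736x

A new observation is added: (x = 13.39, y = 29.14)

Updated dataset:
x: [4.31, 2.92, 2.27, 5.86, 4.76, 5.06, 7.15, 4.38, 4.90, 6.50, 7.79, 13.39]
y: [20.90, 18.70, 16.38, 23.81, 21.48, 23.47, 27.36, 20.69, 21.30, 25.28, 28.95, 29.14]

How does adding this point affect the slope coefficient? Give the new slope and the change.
The slope changes from 2.1736 to 1.2150 (change of -0.9586, or -44.1%).

The new point has HIGH LEVERAGE: x = 13.39 is far from the original mean x̄ = 55.90/11 ≈ 5.08 (original range [2.27, 7.79]).

Step 1: Update the sums with the new point (n goes from 11 to 12)
Σx  = 55.90 + 13.39 = 69.29
Σy  = 248.32 + 29.14 = 277.46
Σx² = 312.1072 + 13.39² = 312.1072 + 179.2921 = 491.3993
Σxy = 1322.8519 + 13.39×29.14 = 1322.8519 + 390.1846 = 1713.0365

Step 2: Recompute the slope with b₁ = (nΣxy − ΣxΣy) / (nΣx² − (Σx)²)
Numerator   = 12×1713.0365 − 69.29×277.46 = 20556.4380 − 19225.2034 = 1331.2346
Denominator = 12×491.3993 − 69.29² = 5896.7916 − 4801.1041 = 1095.6875
b₁(new) = 1331.2346 / 1095.6875 = 1.2150

(Same formula on the original sums: (11×1322.8519 − 55.90×248.32) / (11×312.1072 − 55.90²) = 670.2829 / 308.3692 = 2.1736, matching the given fit.)

Step 3: Change in slope
Δβ₁ = 1.2150 − 2.1736 = -0.9586
Relative change = -0.9586 / 2.1736 × 100% = -44.1%
→ the slope decreases when the point is added.

A high-leverage point only changes the slope if it is off the original line; here y = 29.14 is below the original trend, so the slope decreases.
In practice: refit with and without it and report both if conclusions differ; investigate whether it comes from the same population as the rest of the sample.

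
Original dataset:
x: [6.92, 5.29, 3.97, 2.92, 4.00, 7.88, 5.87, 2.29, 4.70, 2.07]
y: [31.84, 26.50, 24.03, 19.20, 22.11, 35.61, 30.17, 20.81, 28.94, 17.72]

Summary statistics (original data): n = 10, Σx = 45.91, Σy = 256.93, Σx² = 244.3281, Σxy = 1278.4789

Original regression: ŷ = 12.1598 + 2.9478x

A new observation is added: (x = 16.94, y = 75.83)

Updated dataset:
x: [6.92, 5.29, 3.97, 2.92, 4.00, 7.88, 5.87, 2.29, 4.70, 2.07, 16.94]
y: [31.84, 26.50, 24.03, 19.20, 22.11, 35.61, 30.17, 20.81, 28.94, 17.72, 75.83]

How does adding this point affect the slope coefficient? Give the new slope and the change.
The slope changes from 2.9478 to 3.8433 (change of +0.8955, or +30.4%).

The new point has HIGH LEVERAGE: x = 16.94 is far from the original mean x̄ = 45.91/10 ≈ 4.59 (original range [2.07, 7.88]).

Step 1: Update the sums with the new point (n goes from 10 to 11)
Σx  = 45.91 + 16.94 = 62.85
Σy  = 256.93 + 75.83 = 332.76
Σx² = 244.3281 + 16.94² = 244.3281 + 286.9636 = 531.2917
Σxy = 1278.4789 + 16.94×75.83 = 1278.4789 + 1284.5602 = 2563.0391

Step 2: Recompute the slope with b₁ = (nΣxy − ΣxΣy) / (nΣx² − (Σx)²)
Numerator   = 11×2563.0391 − 62.85×332.76 = 28193.4301 − 20913.9660 = 7279.4641
Denominator = 11×531.2917 − 62.85² = 5844.2087 − 3950.1225 = 1894.0862
b₁(new) = 7279.4641 / 1894.0862 = 3.8433

(Same formula on the original sums: (10×1278.4789 − 45.91×256.93) / (10×244.3281 − 45.91²) = 989.1327 / 335.5529 = 2.9478, matching the given fit.)

Step 3: Change in slope
Δβ₁ = 3.8433 − 2.9478 = +0.8955
Relative change = +0.8955 / 2.9478 × 100% = +30.4%
→ the slope increases when the point is added.

Because the point sits above the extension of the original line at a high-leverage x, it tilts the fit up.
In practice: check such a point for data-entry or measurement error; investigate whether it comes from the same population as the rest of the sample.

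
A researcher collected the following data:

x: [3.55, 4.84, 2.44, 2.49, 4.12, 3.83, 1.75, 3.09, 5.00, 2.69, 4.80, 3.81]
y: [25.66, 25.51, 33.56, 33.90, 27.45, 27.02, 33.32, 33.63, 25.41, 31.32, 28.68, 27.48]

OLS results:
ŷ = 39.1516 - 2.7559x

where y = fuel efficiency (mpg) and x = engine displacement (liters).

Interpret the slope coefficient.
An increase of one liter in engine displacement is associated with a 2.7559 mpg decrease in predicted fuel efficiency.

The slope coefficient β₁ = -2.7559 represents the marginal effect of engine displacement on fuel efficiency.

Interpretation:
- Engine displacement up by 1 liter → predicted fuel efficiency decreases by 2.7559 mpg
- The effect is assumed constant over the observed range of x (linearity)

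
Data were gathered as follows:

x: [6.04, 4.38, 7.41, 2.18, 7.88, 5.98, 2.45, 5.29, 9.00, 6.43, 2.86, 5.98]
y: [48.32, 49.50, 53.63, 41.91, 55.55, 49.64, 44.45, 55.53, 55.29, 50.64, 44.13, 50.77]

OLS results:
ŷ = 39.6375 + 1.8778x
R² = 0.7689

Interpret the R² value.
R² = 0.7689 means 76.89% of the variation in y is explained by the linear relationship with x. This indicates a strong fit.

R² (coefficient of determination) measures the proportion of variance in y explained by the regression model.

Here R² = 0.7689:
- Explained: 76.89% of the variation in y
- Unexplained (residual): 100% − 76.89% = 23.11%
- Rule of thumb (below 0.3 weak; 0.3 to below 0.7 moderate; 0.7 and above strong) → strong

Note: R² never decreases when predictors are added, so it should not be used alone to compare models of different size.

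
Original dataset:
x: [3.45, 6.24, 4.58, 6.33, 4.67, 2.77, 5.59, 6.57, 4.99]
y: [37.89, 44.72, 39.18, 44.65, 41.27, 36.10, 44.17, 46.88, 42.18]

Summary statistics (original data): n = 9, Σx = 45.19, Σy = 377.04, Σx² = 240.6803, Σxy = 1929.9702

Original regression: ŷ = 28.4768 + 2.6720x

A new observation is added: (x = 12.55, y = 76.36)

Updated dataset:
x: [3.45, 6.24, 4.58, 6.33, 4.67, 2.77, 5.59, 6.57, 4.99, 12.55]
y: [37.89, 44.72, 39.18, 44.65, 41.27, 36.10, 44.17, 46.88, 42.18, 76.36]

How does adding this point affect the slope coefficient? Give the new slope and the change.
Adding the point moves β₁ from 2.6720 to 4.1727, i.e. it increases by 1.5007 (+56.2%).

The new point has HIGH LEVERAGE: x = 12.55 is far from the original mean x̄ = 45.19/9 ≈ 5.02 (original range [2.77, 6.57]).

Step 1: Update the sums with the new point (n goes from 9 to 10)
Σx  = 45.19 + 12.55 = 57.74
Σy  = 377.04 + 76.36 = 453.40
Σx² = 240.6803 + 12.55² = 240.6803 + 157.5025 = 398.1828
Σxy = 1929.9702 + 12.55×76.36 = 1929.9702 + 958.3180 = 2888.2882

Step 2: Recompute the slope with b₁ = (nΣxy − ΣxΣy) / (nΣx² − (Σx)²)
Numerator   = 10×2888.2882 − 57.74×453.40 = 28882.8820 − 26179.3160 = 2703.5660
Denominator = 10×398.1828 − 57.74² = 3981.8280 − 3333.9076 = 647.9204
b₁(new) = 2703.5660 / 647.9204 = 4.1727

(Same formula on the original sums: (9×1929.9702 − 45.19×377.04) / (9×240.6803 − 45.19²) = 331.2942 / 123.9866 = 2.6720, matching the given fit.)

Step 3: Change in slope
Δβ₁ = 4.1727 − 2.6720 = +1.5007
Relative change = +1.5007 / 2.6720 × 100% = +56.2%
→ the slope increases when the point is added.

Because the point sits above the extension of the original line at a high-leverage x, it tilts the fit up.
In practice: check such a point for data-entry or measurement error.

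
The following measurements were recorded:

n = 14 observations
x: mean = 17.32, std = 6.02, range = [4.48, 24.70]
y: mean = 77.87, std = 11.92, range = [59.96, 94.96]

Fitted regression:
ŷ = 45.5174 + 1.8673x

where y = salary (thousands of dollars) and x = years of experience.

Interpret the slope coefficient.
On average, salary is about 1.8673 thousand dollars higher for every extra year of experience.

The slope coefficient β₁ = 1.8673 represents the marginal effect of experience on salary.

Interpretation:
- Experience up by 1 year → predicted salary increases by 1.8673 thousand dollars
- This is a linear approximation: the same per-unit change is assumed across the whole observed x range
- The slope describes association in these data, not necessarily a causal effect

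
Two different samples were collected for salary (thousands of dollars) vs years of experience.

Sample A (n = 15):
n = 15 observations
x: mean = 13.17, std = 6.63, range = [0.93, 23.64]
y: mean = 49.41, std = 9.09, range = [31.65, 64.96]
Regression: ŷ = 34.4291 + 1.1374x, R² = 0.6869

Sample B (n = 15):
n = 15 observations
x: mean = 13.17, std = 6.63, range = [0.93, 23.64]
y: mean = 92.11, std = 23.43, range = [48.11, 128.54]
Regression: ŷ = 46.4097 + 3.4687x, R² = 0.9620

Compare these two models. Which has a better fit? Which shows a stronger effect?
Model B has the better fit (R² = 0.9620 vs 0.6869). Model B shows the stronger effect (|β₁| = 3.4687 vs 1.1374).

Model Comparison:

Which explains more variance? (R²)
- Model A: R² = 0.6869 → 68.69% of variance in salary explained
- Model B: R² = 0.9620 → 96.20% of variance in salary explained
- 0.9620 > 0.6869 → Model B has the better fit

Strength of effect — compare |β₁|:
- Model A: β₁ = 1.1374 → predicted salary rises 1.1374 thousand dollars per additional year of experience
- Model B: β₁ = 3.4687 → predicted salary rises 3.4687 thousand dollars per additional year of experience
- |1.1374| < |3.4687| → Model B shows the stronger marginal effect

Note: A steeper slope doesn't make a better model if the scatter around the line is large.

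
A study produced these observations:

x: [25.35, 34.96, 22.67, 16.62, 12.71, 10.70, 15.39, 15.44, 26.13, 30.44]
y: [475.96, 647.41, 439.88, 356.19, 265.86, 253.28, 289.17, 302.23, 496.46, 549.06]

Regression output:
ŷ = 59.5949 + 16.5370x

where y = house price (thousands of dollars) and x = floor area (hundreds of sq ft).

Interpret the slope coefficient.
For each additional hundred sq ft of floor area, predicted house price increases by approximately 16.5370 thousand dollars.

β₁ = 16.5370 is the change in predicted house price (thousand dollars) per additional hundred sq ft of floor area.

Interpretation:
- Floor area up by 1 hundred sq ft → predicted house price increases by 16.5370 thousand dollars
- This is a linear approximation: the same per-unit change is assumed across the whole observed x range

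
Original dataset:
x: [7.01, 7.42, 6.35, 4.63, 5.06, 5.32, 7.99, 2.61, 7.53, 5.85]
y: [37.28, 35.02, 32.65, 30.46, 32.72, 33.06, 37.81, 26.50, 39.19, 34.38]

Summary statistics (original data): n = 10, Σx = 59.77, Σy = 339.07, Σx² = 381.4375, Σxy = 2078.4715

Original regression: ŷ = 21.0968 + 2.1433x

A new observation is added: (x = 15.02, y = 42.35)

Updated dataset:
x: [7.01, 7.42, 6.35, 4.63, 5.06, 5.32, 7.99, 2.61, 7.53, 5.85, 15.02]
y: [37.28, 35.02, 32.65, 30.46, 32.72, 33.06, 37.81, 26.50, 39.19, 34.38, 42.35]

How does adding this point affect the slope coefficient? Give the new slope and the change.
The slope changes from 2.1433 to 1.2306 (change of -0.9127, or -42.6%).

x = 15.02 lies well outside the original x-range [2.61, 7.99] (x̄ ≈ 5.98), so this observation has high leverage and can move the slope substantially.

Step 1: Update the sums with the new point (n goes from 10 to 11)
Σx  = 59.77 + 15.02 = 74.79
Σy  = 339.07 + 42.35 = 381.42
Σx² = 381.4375 + 15.02² = 381.4375 + 225.6004 = 607.0379
Σxy = 2078.4715 + 15.02×42.35 = 2078.4715 + 636.0970 = 2714.5685

Step 2: Recompute the slope with b₁ = (nΣxy − ΣxΣy) / (nΣx² − (Σx)²)
Numerator   = 11×2714.5685 − 74.79×381.42 = 29860.2535 − 28526.4018 = 1333.8517
Denominator = 11×607.0379 − 74.79² = 6677.4169 − 5593.5441 = 1083.8728
b₁(new) = 1333.8517 / 1083.8728 = 1.2306

(Same formula on the original sums: (10×2078.4715 − 59.77×339.07) / (10×381.4375 − 59.77²) = 518.5011 / 241.9221 = 2.1433, matching the given fit.)

Step 3: Change in slope
Δβ₁ = 1.2306 − 2.1433 = -0.9127
Relative change = -0.9127 / 2.1433 × 100% = -42.6%
→ the slope decreases when the point is added.

A high-leverage point only changes the slope if it is off the original line; here y = 42.35 is below the original trend, so the slope decreases.
In practice: investigate whether it comes from the same population as the rest of the sample.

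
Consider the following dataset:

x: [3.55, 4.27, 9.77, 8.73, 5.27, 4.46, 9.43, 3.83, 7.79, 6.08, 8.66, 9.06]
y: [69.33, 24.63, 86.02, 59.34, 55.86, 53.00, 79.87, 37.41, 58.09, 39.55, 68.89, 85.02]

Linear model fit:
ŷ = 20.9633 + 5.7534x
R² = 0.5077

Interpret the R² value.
The model explains 50.77% of the variance in y (R² = 0.5077), leaving 49.23% unexplained; the fit is moderate.

R² = 1 − SS_res/SS_tot compares the residual scatter to the total scatter of y about its mean.

Here R² = 0.5077:
- Explained: 50.77% of the variation in y
- Unexplained (residual): 100% − 50.77% = 49.23%
- Rule of thumb (below 0.3 weak; 0.3 to below 0.7 moderate; 0.7 and above strong) → moderate

Note: R² never decreases when predictors are added, so it should not be used alone to compare models of different size.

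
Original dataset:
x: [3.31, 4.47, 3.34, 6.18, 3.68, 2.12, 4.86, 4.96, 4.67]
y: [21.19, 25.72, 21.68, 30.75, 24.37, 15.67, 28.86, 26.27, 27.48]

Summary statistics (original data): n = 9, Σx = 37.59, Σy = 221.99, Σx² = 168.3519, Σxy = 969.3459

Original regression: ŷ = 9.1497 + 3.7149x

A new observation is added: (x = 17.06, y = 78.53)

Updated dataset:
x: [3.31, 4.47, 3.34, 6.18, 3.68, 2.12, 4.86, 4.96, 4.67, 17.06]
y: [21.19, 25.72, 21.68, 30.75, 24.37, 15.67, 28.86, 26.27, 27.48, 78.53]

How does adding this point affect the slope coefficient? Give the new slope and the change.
Adding the point moves β₁ from 3.7149 to 4.1480, i.e. it increases by 0.4331 (+11.7%).

The new point has HIGH LEVERAGE: x = 17.06 is far from the original mean x̄ = 37.59/9 ≈ 4.18 (original range [2.12, 6.18]).

Step 1: Update the sums with the new point (n goes from 9 to 10)
Σx  = 37.59 + 17.06 = 54.65
Σy  = 221.99 + 78.53 = 300.52
Σx² = 168.3519 + 17.06² = 168.3519 + 291.0436 = 459.3955
Σxy = 969.3459 + 17.06×78.53 = 969.3459 + 1339.7218 = 2309.0677

Step 2: Recompute the slope with b₁ = (nΣxy − ΣxΣy) / (nΣx² − (Σx)²)
Numerator   = 10×2309.0677 − 54.65×300.52 = 23090.6770 − 16423.4180 = 6667.2590
Denominator = 10×459.3955 − 54.65² = 4593.9550 − 2986.6225 = 1607.3325
b₁(new) = 6667.2590 / 1607.3325 = 4.1480

(Same formula on the original sums: (9×969.3459 − 37.59×221.99) / (9×168.3519 − 37.59²) = 379.5090 / 102.1590 = 3.7149, matching the given fit.)

Step 3: Change in slope
Δβ₁ = 4.1480 − 3.7149 = +0.4331
Relative change = +0.4331 / 3.7149 × 100% = +11.7%
→ the slope increases when the point is added.

Because the point sits above the extension of the original line at a high-leverage x, it tilts the fit up.
In practice: investigate whether it comes from the same population as the rest of the sample; refit with and without it and report both if conclusions differ.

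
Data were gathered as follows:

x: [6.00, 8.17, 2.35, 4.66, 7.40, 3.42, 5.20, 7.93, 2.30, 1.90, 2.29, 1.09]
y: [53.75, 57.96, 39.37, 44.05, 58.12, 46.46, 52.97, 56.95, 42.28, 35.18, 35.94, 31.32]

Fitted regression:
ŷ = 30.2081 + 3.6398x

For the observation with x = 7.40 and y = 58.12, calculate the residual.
Residual = 0.9774

The residual is the difference between the actual value and the predicted value:

Residual = y - ŷ

Step 1: Calculate predicted value
ŷ = 30.2081 + 3.6398 × 7.40
ŷ = 57.1426

Step 2: Calculate residual
Residual = 58.12 - 57.1426
Residual = 0.9774

The residual is positive, so the observed y = 58.12 sits above the regression line (the line underestimates it by 0.9774).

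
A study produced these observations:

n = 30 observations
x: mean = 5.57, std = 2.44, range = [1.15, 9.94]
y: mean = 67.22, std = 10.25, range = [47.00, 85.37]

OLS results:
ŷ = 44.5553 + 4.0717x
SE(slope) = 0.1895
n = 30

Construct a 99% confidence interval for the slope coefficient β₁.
The 99% CI for β₁ is (3.5481, 4.5953)

Confidence interval for the slope:

The 99% CI for β₁ is: β̂₁ ± t*(α/2, n-2) × SE(β̂₁)

Step 1: Find critical t-value
- Confidence level = 0.99
- Degrees of freedom = n - 2 = 30 - 2 = 28
- t*(α/2, 28) = 2.7633

Step 2: Calculate margin of error
Margin = 2.7633 × 0.1895 = 0.5236

Step 3: Construct interval
CI = 4.0717 ± 0.5236
CI = (3.5481, 4.5953)

Interpretation: each one-unit increase in x is associated with a change in mean y of between 3.5481 and 4.5953, with 99% confidence.
The interval does not include 0, suggesting a significant linear relationship.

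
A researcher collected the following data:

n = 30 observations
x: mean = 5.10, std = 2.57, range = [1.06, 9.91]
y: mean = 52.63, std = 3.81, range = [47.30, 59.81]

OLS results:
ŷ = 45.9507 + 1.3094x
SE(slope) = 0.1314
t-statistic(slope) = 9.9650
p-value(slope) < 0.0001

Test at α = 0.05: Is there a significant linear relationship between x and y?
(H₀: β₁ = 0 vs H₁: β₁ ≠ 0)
Since p-value < 0.0001 < α = 0.05, reject H₀ — the slope is significantly different from 0.

Hypothesis test for the slope coefficient:

H₀: β₁ = 0 (no linear relationship)
H₁: β₁ ≠ 0 (linear relationship exists)

Test statistic: t = β̂₁ / SE(β̂₁) = 1.3094 / 0.1314 = 9.9650

p < 0.0001: how often a slope estimate this far from 0 (in SE units) would arise by chance if β₁ were truly 0.

Decision rule: reject H₀ if p-value < α.
p-value < 0.0001 < α = 0.05 → reject H₀.

At α = 0.05 the data do provide convincing evidence of a nonzero slope.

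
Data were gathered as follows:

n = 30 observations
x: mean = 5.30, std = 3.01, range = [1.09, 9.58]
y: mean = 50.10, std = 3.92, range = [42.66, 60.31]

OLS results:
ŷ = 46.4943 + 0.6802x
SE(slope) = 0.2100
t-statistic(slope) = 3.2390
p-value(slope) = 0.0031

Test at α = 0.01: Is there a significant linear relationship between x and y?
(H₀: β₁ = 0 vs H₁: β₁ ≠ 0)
Reject H₀: p-value = 0.0031 < α = 0.01. The linear relationship is significant at the 1% level.

Hypothesis test for the slope coefficient:

H₀: β₁ = 0 (no linear relationship)
H₁: β₁ ≠ 0 (linear relationship exists)

Test statistic: t = β̂₁ / SE(β̂₁) = 0.6802 / 0.2100 = 3.2390

The p-value (0.0031) is the probability, under H₀, of a t-statistic at least as extreme as |t| = 3.2390 (two-sided, df = n − 2 = 28).

Decision rule: reject H₀ if p-value < α.
p-value = 0.0031 < α = 0.01 → reject H₀.

There is sufficient evidence at the 1% significance level to conclude that a linear relationship exists between x and y.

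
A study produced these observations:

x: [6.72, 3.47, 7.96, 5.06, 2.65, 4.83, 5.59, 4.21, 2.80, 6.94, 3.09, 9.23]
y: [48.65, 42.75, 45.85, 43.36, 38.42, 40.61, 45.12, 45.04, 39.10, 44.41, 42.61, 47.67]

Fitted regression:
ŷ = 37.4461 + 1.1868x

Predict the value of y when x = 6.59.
ŷ = 45.2671

Plug x = 6.59 into the fitted line:

ŷ = 37.4461 + 1.1868 × 6.59
ŷ = 37.4461 + 7.8210
ŷ = 45.2671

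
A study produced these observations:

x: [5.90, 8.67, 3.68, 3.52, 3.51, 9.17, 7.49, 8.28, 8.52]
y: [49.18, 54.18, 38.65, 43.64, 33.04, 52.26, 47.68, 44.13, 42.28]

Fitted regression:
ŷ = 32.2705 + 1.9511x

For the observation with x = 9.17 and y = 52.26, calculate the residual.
Residual = 2.0979

The residual is the difference between the actual value and the predicted value:

Residual = y - ŷ

Step 1: Calculate predicted value
ŷ = 32.2705 + 1.9511 × 9.17
ŷ = 50.1621

Step 2: Calculate residual
Residual = 52.26 - 50.1621
Residual = 2.0979

Sign check: y > ŷ, so the point is above the line and the fit underestimates here.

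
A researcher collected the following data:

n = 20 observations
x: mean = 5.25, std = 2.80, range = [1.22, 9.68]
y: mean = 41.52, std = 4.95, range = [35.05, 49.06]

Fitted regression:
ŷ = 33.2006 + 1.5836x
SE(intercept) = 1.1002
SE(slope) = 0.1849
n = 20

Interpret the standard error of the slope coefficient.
SE(β̂₁) = 0.1849 is the estimated standard deviation of the slope estimate across repeated samples; relative to β̂₁ = 1.5836 that is 11.7%, a precise estimate.

SE(β̂₁) = 0.1849 says: if we drew many samples of n = 20 from the same population and refit each time, the fitted slopes would scatter with a standard deviation of roughly 0.1849 around the true β₁.

Relative precision:
- SE / |β̂₁| = 0.1849 / 1.5836 = 11.7%
- Rule of thumb (under 20%: precise; 20% to under 50%: moderately precise; 50% or more: imprecise) → precise

Link to the t-test: t = β̂₁ / SE(β̂₁) = 1.5836 / 0.1849 = 8.5646, the statistic for H₀: β₁ = 0.

What drives SE(β̂₁): more residual scatter → larger SE.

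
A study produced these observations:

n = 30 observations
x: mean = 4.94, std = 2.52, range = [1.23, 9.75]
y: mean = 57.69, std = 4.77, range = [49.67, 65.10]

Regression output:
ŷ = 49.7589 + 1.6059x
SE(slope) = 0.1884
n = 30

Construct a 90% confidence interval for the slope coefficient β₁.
The 90% CI for β₁ is (1.2854, 1.9264)

Confidence interval for the slope:

The 90% CI for β₁ is: β̂₁ ± t*(α/2, n-2) × SE(β̂₁)

Step 1: Find critical t-value
- Confidence level = 0.9
- Degrees of freedom = n - 2 = 30 - 2 = 28
- t*(α/2, 28) = 1.7011

Step 2: Calculate margin of error
Margin = 1.7011 × 0.1884 = 0.3205

Step 3: Construct interval
CI = 1.6059 ± 0.3205
CI = (1.2854, 1.9264)

Interpretation: We are 90% confident that the true slope β₁ lies between 1.2854 and 1.9264.
Since 0 is outside the interval, a two-sided test at α = 0.10 would reject H₀: β₁ = 0.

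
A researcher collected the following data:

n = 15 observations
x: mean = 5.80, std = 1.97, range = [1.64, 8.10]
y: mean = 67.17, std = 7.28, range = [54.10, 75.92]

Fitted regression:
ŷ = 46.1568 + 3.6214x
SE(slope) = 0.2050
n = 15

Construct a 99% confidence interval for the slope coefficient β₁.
The 99% CI for β₁ is (3.0039, 4.2389)

Confidence interval for the slope:

The 99% CI for β₁ is: β̂₁ ± t*(α/2, n-2) × SE(β̂₁)

Step 1: Find critical t-value
- Confidence level = 0.99
- Degrees of freedom = n - 2 = 15 - 2 = 13
- t*(α/2, 13) = 3.0123

Step 2: Calculate margin of error
Margin = 3.0123 × 0.2050 = 0.6175

Step 3: Construct interval
CI = 3.6214 ± 0.6175
CI = (3.0039, 4.2389)

Interpretation: We are 99% confident that the true slope β₁ lies between 3.0039 and 4.2389.
The interval does not include 0, suggesting a significant linear relationship.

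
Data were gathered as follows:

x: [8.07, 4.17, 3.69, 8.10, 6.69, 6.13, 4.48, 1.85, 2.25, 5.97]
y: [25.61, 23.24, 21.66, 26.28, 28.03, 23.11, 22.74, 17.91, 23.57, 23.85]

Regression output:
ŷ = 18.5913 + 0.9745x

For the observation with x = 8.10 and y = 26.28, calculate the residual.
Residual = -0.2048

The residual is the difference between the actual value and the predicted value:

Residual = y - ŷ

Step 1: Calculate predicted value
ŷ = 18.5913 + 0.9745 × 8.10
ŷ = 26.4848

Step 2: Calculate residual
Residual = 26.28 - 26.4848
Residual = -0.2048

Sign check: y < ŷ, so the point is below the line and the fit overestimates here.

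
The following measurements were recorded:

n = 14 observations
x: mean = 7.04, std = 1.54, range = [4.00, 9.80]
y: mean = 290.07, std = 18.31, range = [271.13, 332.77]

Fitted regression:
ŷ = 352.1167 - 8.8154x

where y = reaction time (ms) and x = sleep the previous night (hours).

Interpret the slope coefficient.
For each additional hour of sleep, predicted reaction time decreases by approximately 8.8154 ms.

The slope β₁ = -8.8154 gives the rate at which the fitted reaction time changes with sleep.

Interpretation:
- Sleep up by 1 hour → predicted reaction time decreases by 8.8154 ms
- The effect is assumed constant over the observed range of x (linearity)
- The slope describes association in these data, not necessarily a causal effect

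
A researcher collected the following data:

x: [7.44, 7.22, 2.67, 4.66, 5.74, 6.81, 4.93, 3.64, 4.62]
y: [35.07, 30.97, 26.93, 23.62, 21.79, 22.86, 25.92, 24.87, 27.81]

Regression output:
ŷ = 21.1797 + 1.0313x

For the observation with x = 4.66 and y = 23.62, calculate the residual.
Residual = -2.3656

The residual is the difference between the actual value and the predicted value:

Residual = y - ŷ

Step 1: Calculate predicted value
ŷ = 21.1797 + 1.0313 × 4.66
ŷ = 25.9856

Step 2: Calculate residual
Residual = 23.62 - 25.9856
Residual = -2.3656

The residual is negative, so the observed y = 23.62 sits below the regression line (the line overestimates it by 2.3656).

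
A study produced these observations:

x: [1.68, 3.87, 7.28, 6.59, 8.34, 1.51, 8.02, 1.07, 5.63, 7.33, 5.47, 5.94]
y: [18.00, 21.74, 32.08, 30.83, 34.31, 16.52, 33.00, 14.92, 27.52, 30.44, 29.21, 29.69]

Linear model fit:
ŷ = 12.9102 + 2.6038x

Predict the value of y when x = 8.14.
ŷ = 34.1051

x = 8.14 lies inside the observed range [1.07, 8.34], so the fitted equation applies directly:

ŷ = 12.9102 + 2.6038 × 8.14
ŷ = 12.9102 + 21.1949
ŷ = 34.1051

This is the fitted mean response at that x — an individual observation would come with a wider prediction interval.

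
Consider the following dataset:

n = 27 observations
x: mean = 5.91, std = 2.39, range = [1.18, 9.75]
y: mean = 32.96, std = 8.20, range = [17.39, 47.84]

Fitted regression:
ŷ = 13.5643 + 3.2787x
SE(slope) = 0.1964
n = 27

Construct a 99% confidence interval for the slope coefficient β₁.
The 99% CI for β₁ is (2.7313, 3.8261)

Confidence interval for the slope:

The 99% CI for β₁ is: β̂₁ ± t*(α/2, n-2) × SE(β̂₁)

Step 1: Find critical t-value
- Confidence level = 0.99
- Degrees of freedom = n - 2 = 27 - 2 = 25
- t*(α/2, 25) = 2.7874

Step 2: Calculate margin of error
Margin = 2.7874 × 0.1964 = 0.5474

Step 3: Construct interval
CI = 3.2787 ± 0.5474
CI = (2.7313, 3.8261)

Interpretation: each one-unit increase in x is associated with a change in mean y of between 2.7313 and 3.8261, with 99% confidence.
The interval does not include 0, suggesting a significant linear relationship.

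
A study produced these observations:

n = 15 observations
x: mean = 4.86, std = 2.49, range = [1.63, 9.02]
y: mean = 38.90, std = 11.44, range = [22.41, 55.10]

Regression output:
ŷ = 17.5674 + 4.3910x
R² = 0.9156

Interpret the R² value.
The model explains 91.56% of the variance in y (R² = 0.9156), leaving 8.44% unexplained; the fit is strong.

The coefficient of determination R² is the fraction of the total variation in y that the fitted line accounts for.

Here R² = 0.9156:
- Explained: 91.56% of the variation in y
- Unexplained (residual): 100% − 91.56% = 8.44%
- Rule of thumb (below 0.3 weak; 0.3 to below 0.7 moderate; 0.7 and above strong) → strong

Note: R² never decreases when predictors are added, so it should not be used alone to compare models of different size.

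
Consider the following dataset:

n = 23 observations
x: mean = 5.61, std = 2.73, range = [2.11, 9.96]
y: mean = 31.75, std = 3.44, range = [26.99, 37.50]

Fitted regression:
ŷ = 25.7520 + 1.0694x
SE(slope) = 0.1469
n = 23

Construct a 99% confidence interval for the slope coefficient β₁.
The 99% CI for β₁ is (0.6535, 1.4853)

Confidence interval for the slope:

The 99% CI for β₁ is: β̂₁ ± t*(α/2, n-2) × SE(β̂₁)

Step 1: Find critical t-value
- Confidence level = 0.99
- Degrees of freedom = n - 2 = 23 - 2 = 21
- t*(α/2, 21) = 2.8314

Step 2: Calculate margin of error
Margin = 2.8314 × 0.1469 = 0.4159

Step 3: Construct interval
CI = 1.0694 ± 0.4159
CI = (0.6535, 1.4853)

Interpretation: intervals built this way capture the true β₁ in 99% of repeated samples; here the plausible range for the per-unit effect of x on y is 0.6535 to 1.4853.
The interval does not include 0, suggesting a significant linear relationship.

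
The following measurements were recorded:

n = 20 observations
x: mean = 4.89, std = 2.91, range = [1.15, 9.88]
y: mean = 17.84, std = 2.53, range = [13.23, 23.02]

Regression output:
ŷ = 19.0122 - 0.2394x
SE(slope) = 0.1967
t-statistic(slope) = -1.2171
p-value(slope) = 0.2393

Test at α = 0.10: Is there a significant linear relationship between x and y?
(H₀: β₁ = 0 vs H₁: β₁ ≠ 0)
p-value = 0.2393 ≥ α = 0.10, so we fail to reject H₀. The relationship is not significant.

Hypothesis test for the slope coefficient:

H₀: β₁ = 0 (no linear relationship)
H₁: β₁ ≠ 0 (linear relationship exists)

Test statistic: t = β̂₁ / SE(β̂₁) = -0.2394 / 0.1967 = -1.2171

With df = 18, the two-sided p-value for |t| = 1.2171 is 0.2393.

Decision rule: reject H₀ if p-value < α.
p-value = 0.2393 ≥ α = 0.10 → fail to reject H₀.

At α = 0.10 the data do not provide convincing evidence of a nonzero slope.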